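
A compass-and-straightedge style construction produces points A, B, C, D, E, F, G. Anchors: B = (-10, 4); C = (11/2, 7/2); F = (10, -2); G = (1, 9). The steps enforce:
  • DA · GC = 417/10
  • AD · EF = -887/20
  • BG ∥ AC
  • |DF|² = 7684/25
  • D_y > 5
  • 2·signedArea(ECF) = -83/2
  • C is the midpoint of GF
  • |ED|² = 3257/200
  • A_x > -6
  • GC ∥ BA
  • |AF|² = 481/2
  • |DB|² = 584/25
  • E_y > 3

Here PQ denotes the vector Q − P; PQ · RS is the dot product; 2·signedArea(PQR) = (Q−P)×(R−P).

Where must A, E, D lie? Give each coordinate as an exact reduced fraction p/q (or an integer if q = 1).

1. A_x = -11/2  [BG ∥ AC ∩ GC ∥ BA]
2. A_y = -3/2  [BG ∥ AC ∩ GC ∥ BA]
   → A = (-11/2, -3/2)
3. D_x = -28/5  [line -9/2·x + 11/2·y + -291/5 = 0 ∩ |DB|² = 584/25]
4. D_y = 6  [line -9/2·x + 11/2·y + -291/5 = 0 ∩ |DB|² = 584/25]
   → D = (-28/5, 6)
5. E_x = -9/4  [2·signedArea(ECF) = -83/2 ∩ AD · EF = -887/20]
6. E_y = 15/4  [2·signedArea(ECF) = -83/2 ∩ AD · EF = -887/20]
   → E = (-9/4, 15/4)

A = (-11/2, -3/2)
D = (-28/5, 6)
E = (-9/4, 15/4)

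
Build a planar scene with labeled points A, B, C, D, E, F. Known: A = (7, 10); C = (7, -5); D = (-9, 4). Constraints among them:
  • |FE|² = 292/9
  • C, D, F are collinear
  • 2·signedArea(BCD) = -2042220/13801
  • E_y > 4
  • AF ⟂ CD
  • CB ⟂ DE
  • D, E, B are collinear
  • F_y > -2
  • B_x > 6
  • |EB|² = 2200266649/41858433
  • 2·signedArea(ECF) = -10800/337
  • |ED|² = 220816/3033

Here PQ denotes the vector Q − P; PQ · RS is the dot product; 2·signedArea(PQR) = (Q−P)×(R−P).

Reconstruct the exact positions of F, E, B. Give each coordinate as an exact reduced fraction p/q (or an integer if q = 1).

1. F_x = 199/337  [C, D, F are collinear ∩ AF ⟂ CD]
2. F_y = -470/337  [C, D, F are collinear ∩ AF ⟂ CD]
   → F = (199/337, -470/337)
3. E_x = -475/1011  [line -1215/337·x + -2160/337·y + 8505/337 = 0 ∩ |FE|² = 292/9]
4. E_y = 1416/337  [line -1215/337·x + -2160/337·y + 8505/337 = 0 ∩ |FE|² = 292/9]
   → E = (-475/1011, 1416/337)
5. B_x = 93547/13801  [D, E, B are collinear ∩ CB ⟂ DE]
6. B_y = 60355/13801  [D, E, B are collinear ∩ CB ⟂ DE]
   → B = (93547/13801, 60355/13801)

B = (93547/13801, 60355/13801)
E = (-475/1011, 1416/337)
F = (199/337, -470/337)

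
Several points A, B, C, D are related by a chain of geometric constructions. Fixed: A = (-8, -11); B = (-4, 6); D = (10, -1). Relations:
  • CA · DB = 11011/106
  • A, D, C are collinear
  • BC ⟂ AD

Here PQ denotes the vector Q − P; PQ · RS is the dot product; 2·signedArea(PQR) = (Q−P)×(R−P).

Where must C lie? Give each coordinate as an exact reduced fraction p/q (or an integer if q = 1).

C = (241/106, -561/106)

1. C_x = 241/106  [A, D, C are collinear ∩ BC ⟂ AD]
2. C_y = -561/106  [A, D, C are collinear ∩ BC ⟂ AD]
   → C = (241/106, -561/106)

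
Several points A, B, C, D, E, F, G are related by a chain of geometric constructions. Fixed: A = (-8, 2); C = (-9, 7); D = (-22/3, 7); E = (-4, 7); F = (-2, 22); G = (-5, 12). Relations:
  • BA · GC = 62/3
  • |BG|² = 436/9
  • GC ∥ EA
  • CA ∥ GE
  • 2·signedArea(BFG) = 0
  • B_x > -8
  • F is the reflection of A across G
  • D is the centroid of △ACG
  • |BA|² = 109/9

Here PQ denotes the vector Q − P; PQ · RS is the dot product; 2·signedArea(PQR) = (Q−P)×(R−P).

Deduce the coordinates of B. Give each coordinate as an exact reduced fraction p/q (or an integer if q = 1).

1. B_x = -7  [2·signedArea(BFG) = 0 ∩ BA · GC = 62/3]
2. B_y = 16/3  [2·signedArea(BFG) = 0 ∩ BA · GC = 62/3]
   → B = (-7, 16/3)

B = (-7, 16/3)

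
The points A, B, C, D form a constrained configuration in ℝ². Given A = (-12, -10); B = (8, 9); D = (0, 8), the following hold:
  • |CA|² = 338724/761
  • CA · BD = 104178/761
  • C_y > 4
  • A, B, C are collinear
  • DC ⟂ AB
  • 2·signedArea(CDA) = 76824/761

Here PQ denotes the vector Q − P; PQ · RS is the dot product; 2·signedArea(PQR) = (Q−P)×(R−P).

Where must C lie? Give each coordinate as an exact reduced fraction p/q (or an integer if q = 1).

C = (2508/761, 3448/761)

1. C_x = 2508/761  [A, B, C are collinear ∩ DC ⟂ AB]
2. C_y = 3448/761  [A, B, C are collinear ∩ DC ⟂ AB]
   → C = (2508/761, 3448/761)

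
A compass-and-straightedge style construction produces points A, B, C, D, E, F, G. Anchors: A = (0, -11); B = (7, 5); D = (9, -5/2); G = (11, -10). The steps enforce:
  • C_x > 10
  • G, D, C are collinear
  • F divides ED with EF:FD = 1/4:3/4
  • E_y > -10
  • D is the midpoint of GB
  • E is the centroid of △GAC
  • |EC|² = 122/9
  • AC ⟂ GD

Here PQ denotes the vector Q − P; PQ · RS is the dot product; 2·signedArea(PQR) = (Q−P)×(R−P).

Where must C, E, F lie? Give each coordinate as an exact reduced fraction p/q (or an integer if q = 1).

1. C_x = 2535/241  [G, D, C are collinear ∩ AC ⟂ GD]
2. C_y = -1975/241  [G, D, C are collinear ∩ AC ⟂ GD]
   → C = (2535/241, -1975/241)
3. E_x = 5186/723  [E is the centroid of △GAC]
4. E_y = -7036/723  [E is the centroid of △GAC]
   → E = (5186/723, -7036/723)
5. F_x = 7355/964  [F divides ED with EF:FD = 1/4:3/4]
6. F_y = -15277/1928  [F divides ED with EF:FD = 1/4:3/4]
   → F = (7355/964, -15277/1928)

C = (2535/241, -1975/241)
E = (5186/723, -7036/723)
F = (7355/964, -15277/1928)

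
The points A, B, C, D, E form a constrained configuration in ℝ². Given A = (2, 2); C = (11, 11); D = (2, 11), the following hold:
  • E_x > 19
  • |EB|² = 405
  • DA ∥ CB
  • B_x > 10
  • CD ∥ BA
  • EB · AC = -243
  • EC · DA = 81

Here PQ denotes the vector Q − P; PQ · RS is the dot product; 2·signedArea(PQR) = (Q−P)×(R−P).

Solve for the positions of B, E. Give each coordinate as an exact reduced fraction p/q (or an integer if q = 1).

B = (11, 2)
E = (20, 20)

1. B_x = 11  [CD ∥ BA ∩ DA ∥ CB]
2. B_y = 2  [CD ∥ BA ∩ DA ∥ CB]
   → B = (11, 2)
3. E_x = 20  [EB · AC = -243 ∩ EC · DA = 81]
4. E_y = 20  [EB · AC = -243 ∩ EC · DA = 81]
   → E = (20, 20)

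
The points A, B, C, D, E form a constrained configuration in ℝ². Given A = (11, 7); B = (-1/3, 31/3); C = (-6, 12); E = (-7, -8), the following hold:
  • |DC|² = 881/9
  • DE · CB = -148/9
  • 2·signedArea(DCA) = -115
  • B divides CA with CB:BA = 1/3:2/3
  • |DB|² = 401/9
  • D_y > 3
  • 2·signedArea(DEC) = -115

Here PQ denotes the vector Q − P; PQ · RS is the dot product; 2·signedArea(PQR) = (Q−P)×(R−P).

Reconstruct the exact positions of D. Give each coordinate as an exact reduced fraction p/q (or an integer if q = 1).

1. D_x = -2/3  [DE · CB = -148/9 ∩ 2·signedArea(DEC) = -115]
2. D_y = 11/3  [DE · CB = -148/9 ∩ 2·signedArea(DEC) = -115]
   → D = (-2/3, 11/3)

D = (-2/3, 11/3)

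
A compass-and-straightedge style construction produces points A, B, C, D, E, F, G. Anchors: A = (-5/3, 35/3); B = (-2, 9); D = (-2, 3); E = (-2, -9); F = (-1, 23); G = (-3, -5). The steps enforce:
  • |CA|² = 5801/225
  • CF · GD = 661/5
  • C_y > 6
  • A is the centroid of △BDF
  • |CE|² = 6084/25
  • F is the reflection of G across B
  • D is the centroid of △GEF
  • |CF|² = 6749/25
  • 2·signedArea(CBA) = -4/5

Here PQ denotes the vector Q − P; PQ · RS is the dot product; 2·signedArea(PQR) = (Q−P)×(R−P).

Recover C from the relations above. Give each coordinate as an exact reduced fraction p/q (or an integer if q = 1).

1. C_x = -2  [2·signedArea(CBA) = -4/5 ∩ CF · GD = 661/5]
2. C_y = 33/5  [2·signedArea(CBA) = -4/5 ∩ CF · GD = 661/5]
   → C = (-2, 33/5)

C = (-2, 33/5)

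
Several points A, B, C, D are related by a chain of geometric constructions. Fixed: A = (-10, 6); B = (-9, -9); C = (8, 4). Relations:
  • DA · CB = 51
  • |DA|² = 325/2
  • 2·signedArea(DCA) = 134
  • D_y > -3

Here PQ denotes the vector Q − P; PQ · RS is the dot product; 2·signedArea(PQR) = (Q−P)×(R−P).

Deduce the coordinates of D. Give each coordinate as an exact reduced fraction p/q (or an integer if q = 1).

D = (-1/2, -5/2)

1. D_x = -1/2  [2·signedArea(DCA) = 134 ∩ DA · CB = 51]
2. D_y = -5/2  [2·signedArea(DCA) = 134 ∩ DA · CB = 51]
   → D = (-1/2, -5/2)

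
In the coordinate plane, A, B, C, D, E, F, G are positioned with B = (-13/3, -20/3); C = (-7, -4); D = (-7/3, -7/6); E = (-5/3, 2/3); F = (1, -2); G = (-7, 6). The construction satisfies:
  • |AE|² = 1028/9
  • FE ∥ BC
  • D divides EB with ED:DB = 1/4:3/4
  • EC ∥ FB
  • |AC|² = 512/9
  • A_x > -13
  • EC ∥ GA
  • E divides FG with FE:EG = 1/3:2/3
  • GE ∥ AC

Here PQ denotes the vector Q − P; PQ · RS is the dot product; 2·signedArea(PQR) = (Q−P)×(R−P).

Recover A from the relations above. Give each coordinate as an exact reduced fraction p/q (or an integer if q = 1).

A = (-37/3, 4/3)

1. A_x = -37/3  [GE ∥ AC ∩ EC ∥ GA]
2. A_y = 4/3  [GE ∥ AC ∩ EC ∥ GA]
   → A = (-37/3, 4/3)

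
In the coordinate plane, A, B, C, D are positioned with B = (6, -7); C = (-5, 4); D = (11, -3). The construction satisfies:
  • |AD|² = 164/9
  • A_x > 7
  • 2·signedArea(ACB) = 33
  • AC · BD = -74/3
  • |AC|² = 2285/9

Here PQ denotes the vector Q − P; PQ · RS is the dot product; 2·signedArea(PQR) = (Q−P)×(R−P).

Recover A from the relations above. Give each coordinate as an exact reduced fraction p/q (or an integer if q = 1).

1. A_x = 23/3  [2·signedArea(ACB) = 33 ∩ AC · BD = -74/3]
2. A_y = -17/3  [2·signedArea(ACB) = 33 ∩ AC · BD = -74/3]
   → A = (23/3, -17/3)

A = (23/3, -17/3)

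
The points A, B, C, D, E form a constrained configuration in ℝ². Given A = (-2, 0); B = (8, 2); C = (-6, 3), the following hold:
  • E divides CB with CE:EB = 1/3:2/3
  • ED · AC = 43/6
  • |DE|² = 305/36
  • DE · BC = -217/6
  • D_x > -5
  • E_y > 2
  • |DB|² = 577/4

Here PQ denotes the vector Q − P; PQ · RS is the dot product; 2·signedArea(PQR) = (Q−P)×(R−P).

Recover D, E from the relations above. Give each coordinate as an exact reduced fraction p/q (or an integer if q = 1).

D = (-4, 3/2)
E = (-4/3, 8/3)

1. E_x = -4/3  [E divides CB with CE:EB = 1/3:2/3]
2. E_y = 8/3  [E divides CB with CE:EB = 1/3:2/3]
   → E = (-4/3, 8/3)
3. D_x = -4  [DE · BC = -217/6 ∩ ED · AC = 43/6]
4. D_y = 3/2  [DE · BC = -217/6 ∩ ED · AC = 43/6]
   → D = (-4, 3/2)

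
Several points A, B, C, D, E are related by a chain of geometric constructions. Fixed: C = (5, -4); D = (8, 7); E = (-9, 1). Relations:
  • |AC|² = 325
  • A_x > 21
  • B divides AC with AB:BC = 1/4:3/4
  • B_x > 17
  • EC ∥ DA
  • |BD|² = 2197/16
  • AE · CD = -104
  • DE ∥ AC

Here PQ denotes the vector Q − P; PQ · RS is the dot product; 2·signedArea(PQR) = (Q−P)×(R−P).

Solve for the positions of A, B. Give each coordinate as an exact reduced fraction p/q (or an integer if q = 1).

1. A_x = 22  [DE ∥ AC ∩ EC ∥ DA]
2. A_y = 2  [DE ∥ AC ∩ EC ∥ DA]
   → A = (22, 2)
3. B_x = 71/4  [B divides AC with AB:BC = 1/4:3/4]
4. B_y = 1/2  [B divides AC with AB:BC = 1/4:3/4]
   → B = (71/4, 1/2)

A = (22, 2)
B = (71/4, 1/2)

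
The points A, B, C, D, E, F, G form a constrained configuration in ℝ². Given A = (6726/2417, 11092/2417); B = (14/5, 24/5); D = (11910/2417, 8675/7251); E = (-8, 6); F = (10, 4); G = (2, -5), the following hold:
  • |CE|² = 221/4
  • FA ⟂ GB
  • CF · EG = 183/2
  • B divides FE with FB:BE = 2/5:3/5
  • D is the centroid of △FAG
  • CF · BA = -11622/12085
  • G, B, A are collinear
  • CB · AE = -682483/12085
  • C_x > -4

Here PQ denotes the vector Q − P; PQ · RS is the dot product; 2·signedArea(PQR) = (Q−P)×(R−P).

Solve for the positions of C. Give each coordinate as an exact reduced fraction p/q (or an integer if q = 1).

C = (-3, 1/2)

1. C_x = -3  [CF · EG = 183/2 ∩ CB · AE = -682483/12085]
2. C_y = 1/2  [CF · EG = 183/2 ∩ CB · AE = -682483/12085]
   → C = (-3, 1/2)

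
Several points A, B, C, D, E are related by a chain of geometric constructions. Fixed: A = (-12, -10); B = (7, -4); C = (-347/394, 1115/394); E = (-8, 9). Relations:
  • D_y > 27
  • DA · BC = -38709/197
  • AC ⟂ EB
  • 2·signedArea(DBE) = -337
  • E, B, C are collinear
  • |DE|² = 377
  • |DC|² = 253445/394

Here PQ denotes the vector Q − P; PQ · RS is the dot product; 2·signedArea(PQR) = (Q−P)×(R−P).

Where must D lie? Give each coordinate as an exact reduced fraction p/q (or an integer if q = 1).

D = (-4, 28)

1. D_x = -4  [DA · BC = -38709/197 ∩ 2·signedArea(DBE) = -337]
2. D_y = 28  [DA · BC = -38709/197 ∩ 2·signedArea(DBE) = -337]
   → D = (-4, 28)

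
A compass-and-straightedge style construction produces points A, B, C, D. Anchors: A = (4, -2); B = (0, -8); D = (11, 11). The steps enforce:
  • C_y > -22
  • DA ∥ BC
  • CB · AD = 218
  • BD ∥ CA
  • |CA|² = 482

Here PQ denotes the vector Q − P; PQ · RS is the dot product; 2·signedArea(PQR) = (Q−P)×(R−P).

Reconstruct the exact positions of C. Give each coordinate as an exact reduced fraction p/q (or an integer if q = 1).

C = (-7, -21)

1. C_x = -7  [BD ∥ CA ∩ DA ∥ BC]
2. C_y = -21  [BD ∥ CA ∩ DA ∥ BC]
   → C = (-7, -21)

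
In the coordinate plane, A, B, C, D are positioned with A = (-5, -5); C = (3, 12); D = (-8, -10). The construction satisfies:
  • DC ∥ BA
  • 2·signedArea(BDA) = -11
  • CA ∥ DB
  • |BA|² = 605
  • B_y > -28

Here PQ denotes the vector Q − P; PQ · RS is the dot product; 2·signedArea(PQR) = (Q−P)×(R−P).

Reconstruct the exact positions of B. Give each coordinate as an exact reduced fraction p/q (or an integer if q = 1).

1. B_x = -16  [DC ∥ BA ∩ CA ∥ DB]
2. B_y = -27  [DC ∥ BA ∩ CA ∥ DB]
   → B = (-16, -27)

B = (-16, -27)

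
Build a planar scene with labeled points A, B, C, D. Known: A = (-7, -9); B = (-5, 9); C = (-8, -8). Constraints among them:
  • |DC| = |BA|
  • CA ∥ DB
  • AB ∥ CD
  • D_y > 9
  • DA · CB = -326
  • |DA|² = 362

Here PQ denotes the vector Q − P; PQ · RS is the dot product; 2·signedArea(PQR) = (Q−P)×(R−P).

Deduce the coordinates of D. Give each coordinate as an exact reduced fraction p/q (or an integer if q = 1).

D = (-6, 10)

1. D_x = -6  [CA ∥ DB ∩ AB ∥ CD]
2. D_y = 10  [CA ∥ DB ∩ AB ∥ CD]
   → D = (-6, 10)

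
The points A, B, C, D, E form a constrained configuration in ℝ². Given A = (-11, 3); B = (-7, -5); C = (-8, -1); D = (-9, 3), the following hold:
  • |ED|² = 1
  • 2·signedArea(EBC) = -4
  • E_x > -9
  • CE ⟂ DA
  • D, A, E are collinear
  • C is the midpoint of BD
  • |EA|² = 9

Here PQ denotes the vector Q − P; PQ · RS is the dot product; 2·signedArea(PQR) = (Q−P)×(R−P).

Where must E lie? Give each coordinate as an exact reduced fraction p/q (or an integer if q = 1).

1. E_x = -8  [D, A, E are collinear ∩ CE ⟂ DA]
2. E_y = 3  [D, A, E are collinear ∩ CE ⟂ DA]
   → E = (-8, 3)

E = (-8, 3)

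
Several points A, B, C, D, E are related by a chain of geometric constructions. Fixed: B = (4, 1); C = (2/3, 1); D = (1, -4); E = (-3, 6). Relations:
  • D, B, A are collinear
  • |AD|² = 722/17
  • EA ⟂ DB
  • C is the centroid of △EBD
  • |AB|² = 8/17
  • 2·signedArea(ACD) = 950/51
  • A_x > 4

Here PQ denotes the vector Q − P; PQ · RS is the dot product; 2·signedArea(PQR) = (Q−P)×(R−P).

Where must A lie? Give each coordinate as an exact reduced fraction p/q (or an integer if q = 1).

1. A_x = 74/17  [D, B, A are collinear ∩ EA ⟂ DB]
2. A_y = 27/17  [D, B, A are collinear ∩ EA ⟂ DB]
   → A = (74/17, 27/17)

A = (74/17, 27/17)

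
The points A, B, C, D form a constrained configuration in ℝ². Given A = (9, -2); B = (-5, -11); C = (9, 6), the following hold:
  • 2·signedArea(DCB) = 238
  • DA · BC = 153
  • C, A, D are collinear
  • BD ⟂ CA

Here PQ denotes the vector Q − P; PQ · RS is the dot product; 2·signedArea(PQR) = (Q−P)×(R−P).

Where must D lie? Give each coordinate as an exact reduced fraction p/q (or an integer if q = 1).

D = (9, -11)

1. D_x = 9  [C, A, D are collinear ∩ BD ⟂ CA]
2. D_y = -11  [C, A, D are collinear ∩ BD ⟂ CA]
   → D = (9, -11)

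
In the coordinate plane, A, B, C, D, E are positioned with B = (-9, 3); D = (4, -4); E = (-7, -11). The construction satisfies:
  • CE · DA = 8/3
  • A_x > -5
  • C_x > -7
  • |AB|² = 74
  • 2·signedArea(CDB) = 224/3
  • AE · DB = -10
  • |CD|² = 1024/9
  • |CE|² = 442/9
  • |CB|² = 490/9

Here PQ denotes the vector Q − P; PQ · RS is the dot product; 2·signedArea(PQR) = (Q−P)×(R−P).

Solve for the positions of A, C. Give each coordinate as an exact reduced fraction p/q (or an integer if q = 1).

1. C_x = -20/3  [line -7·x + -13·y + -296/3 = 0 ∩ |CB|² = 490/9]
2. C_y = -4  [line -7·x + -13·y + -296/3 = 0 ∩ |CB|² = 490/9]
   → C = (-20/3, -4)
3. A_x = -4  [AE · DB = -10 ∩ CE · DA = 8/3]
4. A_y = -4  [AE · DB = -10 ∩ CE · DA = 8/3]
   → A = (-4, -4)

A = (-4, -4)
C = (-20/3, -4)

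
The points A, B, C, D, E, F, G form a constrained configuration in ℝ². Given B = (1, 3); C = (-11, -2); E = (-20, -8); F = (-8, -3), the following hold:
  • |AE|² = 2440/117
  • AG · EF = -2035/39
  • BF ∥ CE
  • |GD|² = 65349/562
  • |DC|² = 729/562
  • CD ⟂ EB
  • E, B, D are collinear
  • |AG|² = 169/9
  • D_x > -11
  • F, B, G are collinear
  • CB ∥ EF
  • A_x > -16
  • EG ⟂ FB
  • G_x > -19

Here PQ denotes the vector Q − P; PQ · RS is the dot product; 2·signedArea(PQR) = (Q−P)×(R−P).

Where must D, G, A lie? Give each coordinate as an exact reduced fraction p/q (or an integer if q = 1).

1. D_x = -5885/562  [E, B, D are collinear ∩ CD ⟂ EB]
2. D_y = -1691/562  [E, B, D are collinear ∩ CD ⟂ EB]
   → D = (-5885/562, -1691/562)
3. G_x = -242/13  [F, B, G are collinear ∩ EG ⟂ FB]
4. G_y = -131/13  [F, B, G are collinear ∩ EG ⟂ FB]
   → G = (-242/13, -131/13)
5. A_x = -202/13  [line -12·x + -5·y + -8642/39 = 0 ∩ |AE|² = 2440/117]
6. A_y = -274/39  [line -12·x + -5·y + -8642/39 = 0 ∩ |AE|² = 2440/117]
   → A = (-202/13, -274/39)

A = (-202/13, -274/39)
D = (-5885/562, -1691/562)
G = (-242/13, -131/13)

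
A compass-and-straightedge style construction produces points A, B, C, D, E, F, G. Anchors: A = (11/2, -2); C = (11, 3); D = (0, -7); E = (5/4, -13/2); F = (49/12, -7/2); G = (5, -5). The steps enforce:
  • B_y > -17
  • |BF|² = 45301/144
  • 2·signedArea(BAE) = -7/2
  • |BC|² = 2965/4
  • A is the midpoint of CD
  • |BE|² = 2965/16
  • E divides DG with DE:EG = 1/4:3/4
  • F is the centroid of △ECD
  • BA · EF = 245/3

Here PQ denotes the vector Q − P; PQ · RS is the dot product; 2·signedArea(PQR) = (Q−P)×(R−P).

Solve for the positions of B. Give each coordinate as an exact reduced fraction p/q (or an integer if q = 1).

1. B_x = -17/2  [2·signedArea(BAE) = -7/2 ∩ BA · EF = 245/3]
2. B_y = -16  [2·signedArea(BAE) = -7/2 ∩ BA · EF = 245/3]
   → B = (-17/2, -16)

B = (-17/2, -16)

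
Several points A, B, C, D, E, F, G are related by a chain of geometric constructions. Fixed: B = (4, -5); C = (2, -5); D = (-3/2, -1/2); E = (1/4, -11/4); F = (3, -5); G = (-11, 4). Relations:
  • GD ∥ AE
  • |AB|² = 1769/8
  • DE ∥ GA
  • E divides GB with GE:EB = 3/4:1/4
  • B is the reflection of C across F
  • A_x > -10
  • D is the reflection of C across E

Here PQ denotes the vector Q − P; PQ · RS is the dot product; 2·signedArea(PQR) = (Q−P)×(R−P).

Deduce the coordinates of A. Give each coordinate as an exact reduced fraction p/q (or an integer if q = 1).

1. A_x = -37/4  [GD ∥ AE ∩ DE ∥ GA]
2. A_y = 7/4  [GD ∥ AE ∩ DE ∥ GA]
   → A = (-37/4, 7/4)

A = (-37/4, 7/4)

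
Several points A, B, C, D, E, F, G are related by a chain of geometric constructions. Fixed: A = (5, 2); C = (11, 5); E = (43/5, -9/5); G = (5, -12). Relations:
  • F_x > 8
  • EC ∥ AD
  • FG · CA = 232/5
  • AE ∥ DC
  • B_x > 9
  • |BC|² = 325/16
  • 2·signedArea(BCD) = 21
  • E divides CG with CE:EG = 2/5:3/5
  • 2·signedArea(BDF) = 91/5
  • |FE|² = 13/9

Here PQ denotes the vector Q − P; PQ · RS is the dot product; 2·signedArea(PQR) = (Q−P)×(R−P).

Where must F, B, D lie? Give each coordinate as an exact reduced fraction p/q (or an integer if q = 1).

1. F_x = 41/5  [line 6·x + 3·y + -202/5 = 0 ∩ |FE|² = 13/9]
2. F_y = -44/15  [line 6·x + 3·y + -202/5 = 0 ∩ |FE|² = 13/9]
   → F = (41/5, -44/15)
3. D_x = 37/5  [AE ∥ DC ∩ EC ∥ AD]
4. D_y = 44/5  [AE ∥ DC ∩ EC ∥ AD]
   → D = (37/5, 44/5)
5. B_x = 19/2  [2·signedArea(BDF) = 91/5 ∩ 2·signedArea(BCD) = 21]
6. B_y = 3/4  [2·signedArea(BDF) = 91/5 ∩ 2·signedArea(BCD) = 21]
   → B = (19/2, 3/4)

B = (19/2, 3/4)
D = (37/5, 44/5)
F = (41/5, -44/15)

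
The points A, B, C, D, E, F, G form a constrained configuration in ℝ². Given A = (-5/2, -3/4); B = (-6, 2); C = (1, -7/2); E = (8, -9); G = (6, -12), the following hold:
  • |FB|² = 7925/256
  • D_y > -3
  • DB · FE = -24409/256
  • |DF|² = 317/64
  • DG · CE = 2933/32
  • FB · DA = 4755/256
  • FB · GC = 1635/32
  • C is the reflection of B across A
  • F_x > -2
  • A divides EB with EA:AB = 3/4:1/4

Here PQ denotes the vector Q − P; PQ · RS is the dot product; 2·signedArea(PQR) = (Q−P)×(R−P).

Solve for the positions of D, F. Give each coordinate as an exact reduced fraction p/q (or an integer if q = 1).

D = (1/8, -45/16)
F = (-13/8, -23/16)

1. F_x = -13/8  [line 5·x + -17/2·y + -131/32 = 0 ∩ |FB|² = 7925/256]
2. F_y = -23/16  [line 5·x + -17/2·y + -131/32 = 0 ∩ |FB|² = 7925/256]
   → F = (-13/8, -23/16)
3. D_x = 1/8  [line -7·x + 11/2·y + 523/32 = 0 ∩ |DF|² = 317/64]
4. D_y = -45/16  [line -7·x + 11/2·y + 523/32 = 0 ∩ |DF|² = 317/64]
   → D = (1/8, -45/16)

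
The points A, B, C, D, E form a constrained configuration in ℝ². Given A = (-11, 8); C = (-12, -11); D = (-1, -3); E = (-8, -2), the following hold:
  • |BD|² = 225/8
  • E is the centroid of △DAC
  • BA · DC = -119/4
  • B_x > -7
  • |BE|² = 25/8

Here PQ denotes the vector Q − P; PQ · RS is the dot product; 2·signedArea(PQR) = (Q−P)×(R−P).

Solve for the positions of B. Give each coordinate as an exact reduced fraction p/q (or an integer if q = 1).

B = (-25/4, -9/4)

1. B_x = -25/4  [line 11·x + 8·y + 347/4 = 0 ∩ |BE|² = 25/8]
2. B_y = -9/4  [line 11·x + 8·y + 347/4 = 0 ∩ |BE|² = 25/8]
   → B = (-25/4, -9/4)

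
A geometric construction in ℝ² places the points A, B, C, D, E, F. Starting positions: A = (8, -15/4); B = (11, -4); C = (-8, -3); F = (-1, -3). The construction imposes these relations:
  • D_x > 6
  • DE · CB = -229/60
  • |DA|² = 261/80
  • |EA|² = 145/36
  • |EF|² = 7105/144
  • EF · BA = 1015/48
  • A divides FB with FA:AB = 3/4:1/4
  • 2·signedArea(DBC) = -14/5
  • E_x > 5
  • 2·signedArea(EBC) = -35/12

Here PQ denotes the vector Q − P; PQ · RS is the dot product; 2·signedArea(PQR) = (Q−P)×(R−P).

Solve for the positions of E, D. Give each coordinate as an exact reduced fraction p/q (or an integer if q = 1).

1. E_x = 6  [EF · BA = 1015/48 ∩ 2·signedArea(EBC) = -35/12]
2. E_y = -43/12  [EF · BA = 1015/48 ∩ 2·signedArea(EBC) = -35/12]
   → E = (6, -43/12)
3. D_x = 31/5  [2·signedArea(DBC) = -14/5 ∩ DE · CB = -229/60]
4. D_y = -18/5  [2·signedArea(DBC) = -14/5 ∩ DE · CB = -229/60]
   → D = (31/5, -18/5)

D = (31/5, -18/5)
E = (6, -43/12)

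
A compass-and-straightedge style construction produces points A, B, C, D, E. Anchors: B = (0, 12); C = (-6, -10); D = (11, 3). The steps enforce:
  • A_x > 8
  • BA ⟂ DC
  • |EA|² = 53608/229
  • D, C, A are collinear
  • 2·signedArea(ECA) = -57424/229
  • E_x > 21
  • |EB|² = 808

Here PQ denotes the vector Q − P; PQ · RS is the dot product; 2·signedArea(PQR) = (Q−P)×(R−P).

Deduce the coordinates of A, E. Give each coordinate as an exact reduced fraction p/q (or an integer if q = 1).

1. A_x = 1924/229  [D, C, A are collinear ∩ BA ⟂ DC]
2. A_y = 232/229  [D, C, A are collinear ∩ BA ⟂ DC]
   → A = (1924/229, 232/229)
3. E_x = 22  [line -2522/229·x + 3298/229·y + 75272/229 = 0 ∩ |EA|² = 53608/229]
4. E_y = -6  [line -2522/229·x + 3298/229·y + 75272/229 = 0 ∩ |EA|² = 53608/229]
   → E = (22, -6)

A = (1924/229, 232/229)
E = (22, -6)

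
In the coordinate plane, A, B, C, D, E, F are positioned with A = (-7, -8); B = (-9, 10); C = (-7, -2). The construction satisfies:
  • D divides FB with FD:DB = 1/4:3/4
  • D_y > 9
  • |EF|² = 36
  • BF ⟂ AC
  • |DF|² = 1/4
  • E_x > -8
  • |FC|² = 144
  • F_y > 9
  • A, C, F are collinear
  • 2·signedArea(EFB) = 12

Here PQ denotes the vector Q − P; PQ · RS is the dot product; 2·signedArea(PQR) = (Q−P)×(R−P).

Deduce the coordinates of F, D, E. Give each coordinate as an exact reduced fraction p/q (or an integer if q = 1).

D = (-15/2, 10)
E = (-7, 4)
F = (-7, 10)

1. F_x = -7  [A, C, F are collinear ∩ BF ⟂ AC]
2. F_y = 10  [A, C, F are collinear ∩ BF ⟂ AC]
   → F = (-7, 10)
3. D_x = -15/2  [D divides FB with FD:DB = 1/4:3/4]
4. D_y = 10  [D divides FB with FD:DB = 1/4:3/4]
   → D = (-15/2, 10)
5. E_y = 4  [2·signedArea(EFB) = 12]
6. E_x = -7  [|EF|² = 36]
   → E = (-7, 4)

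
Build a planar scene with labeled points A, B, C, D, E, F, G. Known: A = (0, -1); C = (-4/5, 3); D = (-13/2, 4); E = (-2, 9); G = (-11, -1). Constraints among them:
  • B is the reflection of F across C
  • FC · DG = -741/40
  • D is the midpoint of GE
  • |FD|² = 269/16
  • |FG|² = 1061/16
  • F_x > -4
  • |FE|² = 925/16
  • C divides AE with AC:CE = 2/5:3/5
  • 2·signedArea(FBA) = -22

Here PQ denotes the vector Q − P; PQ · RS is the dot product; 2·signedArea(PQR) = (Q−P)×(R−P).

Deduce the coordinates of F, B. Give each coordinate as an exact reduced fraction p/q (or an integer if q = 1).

1. F_x = -13/4  [line 9/2·x + 5·y + 57/8 = 0 ∩ |FG|² = 1061/16]
2. F_y = 3/2  [line 9/2·x + 5·y + 57/8 = 0 ∩ |FG|² = 1061/16]
   → F = (-13/4, 3/2)
3. B_x = 33/20  [2·signedArea(FBA) = -22 ∩ B is the reflection of F across C]
4. B_y = 9/2  [2·signedArea(FBA) = -22 ∩ B is the reflection of F across C]
   → B = (33/20, 9/2)

B = (33/20, 9/2)
F = (-13/4, 3/2)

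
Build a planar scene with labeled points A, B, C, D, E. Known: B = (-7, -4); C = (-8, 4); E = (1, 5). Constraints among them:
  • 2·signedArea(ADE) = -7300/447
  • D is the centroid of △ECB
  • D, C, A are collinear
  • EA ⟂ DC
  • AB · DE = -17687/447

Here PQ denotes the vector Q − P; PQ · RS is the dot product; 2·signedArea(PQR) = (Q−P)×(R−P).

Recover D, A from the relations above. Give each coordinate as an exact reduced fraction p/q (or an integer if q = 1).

1. D_x = -14/3  [D is the centroid of △ECB]
2. D_y = 5/3  [D is the centroid of △ECB]
   → D = (-14/3, 5/3)
3. A_x = -362/149  [D, C, A are collinear ∩ EA ⟂ DC]
4. A_y = 15/149  [D, C, A are collinear ∩ EA ⟂ DC]
   → A = (-362/149, 15/149)

A = (-362/149, 15/149)
D = (-14/3, 5/3)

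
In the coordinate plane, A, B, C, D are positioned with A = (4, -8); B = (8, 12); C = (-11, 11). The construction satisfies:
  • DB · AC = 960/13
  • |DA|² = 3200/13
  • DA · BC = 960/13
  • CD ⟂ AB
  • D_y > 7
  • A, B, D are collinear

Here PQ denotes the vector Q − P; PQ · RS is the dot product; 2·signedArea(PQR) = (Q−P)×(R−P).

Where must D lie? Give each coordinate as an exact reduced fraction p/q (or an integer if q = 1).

1. D_x = 92/13  [A, B, D are collinear ∩ CD ⟂ AB]
2. D_y = 96/13  [A, B, D are collinear ∩ CD ⟂ AB]
   → D = (92/13, 96/13)

D = (92/13, 96/13)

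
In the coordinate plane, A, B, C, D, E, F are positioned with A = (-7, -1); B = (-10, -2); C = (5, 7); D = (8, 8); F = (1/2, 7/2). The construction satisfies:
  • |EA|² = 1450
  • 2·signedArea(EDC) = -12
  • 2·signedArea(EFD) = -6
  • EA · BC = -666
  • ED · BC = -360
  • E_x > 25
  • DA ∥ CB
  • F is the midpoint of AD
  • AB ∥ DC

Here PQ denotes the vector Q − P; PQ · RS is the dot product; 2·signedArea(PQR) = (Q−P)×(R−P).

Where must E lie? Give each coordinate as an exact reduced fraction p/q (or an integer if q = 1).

1. E_x = 26  [2·signedArea(EFD) = -6 ∩ ED · BC = -360]
2. E_y = 18  [2·signedArea(EFD) = -6 ∩ ED · BC = -360]
   → E = (26, 18)

E = (26, 18)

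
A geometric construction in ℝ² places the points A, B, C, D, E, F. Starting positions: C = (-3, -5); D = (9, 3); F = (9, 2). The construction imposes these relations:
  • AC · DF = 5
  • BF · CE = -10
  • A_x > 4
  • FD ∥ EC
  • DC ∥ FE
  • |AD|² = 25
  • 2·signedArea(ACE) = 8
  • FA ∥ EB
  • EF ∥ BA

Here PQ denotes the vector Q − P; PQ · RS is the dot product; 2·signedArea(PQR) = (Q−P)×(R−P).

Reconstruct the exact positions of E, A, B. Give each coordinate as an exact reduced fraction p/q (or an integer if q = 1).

1. E_x = -3  [FD ∥ EC ∩ DC ∥ FE]
2. E_y = -6  [FD ∥ EC ∩ DC ∥ FE]
   → E = (-3, -6)
3. A_x = 5  [2·signedArea(ACE) = 8 ∩ AC · DF = 5]
4. A_y = 0  [2·signedArea(ACE) = 8 ∩ AC · DF = 5]
   → A = (5, 0)
5. B_x = -7  [EF ∥ BA ∩ FA ∥ EB]
6. B_y = -8  [EF ∥ BA ∩ FA ∥ EB]
   → B = (-7, -8)

A = (5, 0)
B = (-7, -8)
E = (-3, -6)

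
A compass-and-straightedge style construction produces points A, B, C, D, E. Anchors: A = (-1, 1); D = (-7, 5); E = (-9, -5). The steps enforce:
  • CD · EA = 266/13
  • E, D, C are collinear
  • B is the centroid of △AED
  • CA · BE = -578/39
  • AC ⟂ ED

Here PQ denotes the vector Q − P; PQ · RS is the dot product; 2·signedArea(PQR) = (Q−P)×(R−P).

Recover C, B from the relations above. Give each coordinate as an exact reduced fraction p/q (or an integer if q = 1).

B = (-17/3, 1/3)
C = (-98/13, 30/13)

1. C_x = -98/13  [E, D, C are collinear ∩ AC ⟂ ED]
2. C_y = 30/13  [E, D, C are collinear ∩ AC ⟂ ED]
   → C = (-98/13, 30/13)
3. B_x = -17/3  [B is the centroid of △AED]
4. B_y = 1/3  [B is the centroid of △AED]
   → B = (-17/3, 1/3)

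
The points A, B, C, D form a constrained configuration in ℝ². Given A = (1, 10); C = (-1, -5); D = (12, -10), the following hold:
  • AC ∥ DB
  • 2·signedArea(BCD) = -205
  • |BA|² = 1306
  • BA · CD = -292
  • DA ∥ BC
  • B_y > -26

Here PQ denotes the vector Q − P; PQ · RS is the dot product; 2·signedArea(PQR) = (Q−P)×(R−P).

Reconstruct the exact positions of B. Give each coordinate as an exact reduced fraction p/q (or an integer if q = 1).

B = (10, -25)

1. B_x = 10  [DA ∥ BC ∩ AC ∥ DB]
2. B_y = -25  [DA ∥ BC ∩ AC ∥ DB]
   → B = (10, -25)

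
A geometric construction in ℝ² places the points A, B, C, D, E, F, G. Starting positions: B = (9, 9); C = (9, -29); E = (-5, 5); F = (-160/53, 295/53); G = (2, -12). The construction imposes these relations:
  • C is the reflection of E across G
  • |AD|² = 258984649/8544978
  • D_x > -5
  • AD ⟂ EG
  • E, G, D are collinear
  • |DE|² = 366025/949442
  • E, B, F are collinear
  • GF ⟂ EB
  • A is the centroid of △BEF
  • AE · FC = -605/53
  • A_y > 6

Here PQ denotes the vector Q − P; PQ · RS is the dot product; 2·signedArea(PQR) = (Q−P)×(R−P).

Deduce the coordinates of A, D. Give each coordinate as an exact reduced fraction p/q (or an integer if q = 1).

A = (52/159, 1037/159)
D = (-85335/17914, 79285/17914)

1. A_x = 52/159  [A is the centroid of △BEF]
2. A_y = 1037/159  [A is the centroid of △BEF]
   → A = (52/159, 1037/159)
3. D_x = -85335/17914  [E, G, D are collinear ∩ AD ⟂ EG]
4. D_y = 79285/17914  [E, G, D are collinear ∩ AD ⟂ EG]
   → D = (-85335/17914, 79285/17914)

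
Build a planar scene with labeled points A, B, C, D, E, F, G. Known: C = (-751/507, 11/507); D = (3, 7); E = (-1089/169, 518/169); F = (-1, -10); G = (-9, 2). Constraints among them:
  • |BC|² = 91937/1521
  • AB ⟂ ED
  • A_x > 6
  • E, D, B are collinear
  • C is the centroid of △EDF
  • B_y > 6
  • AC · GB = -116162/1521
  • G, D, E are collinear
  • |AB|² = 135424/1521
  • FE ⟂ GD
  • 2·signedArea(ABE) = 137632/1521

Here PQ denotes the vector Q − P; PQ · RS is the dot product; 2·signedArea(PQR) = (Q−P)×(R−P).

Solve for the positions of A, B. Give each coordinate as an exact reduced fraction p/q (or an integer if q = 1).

1. B_x = 407/169  [line -665/169·x + 1596/169·y + -9177/169 = 0 ∩ |BC|² = 91937/1521]
2. B_y = 3424/507  [line -665/169·x + 1596/169·y + -9177/169 = 0 ∩ |BC|² = 91937/1521]
   → B = (407/169, 3424/507)
3. A_x = 3061/507  [AC · GB = -116162/1521 ∩ 2·signedArea(ABE) = 137632/1521]
4. A_y = -992/507  [AC · GB = -116162/1521 ∩ 2·signedArea(ABE) = 137632/1521]
   → A = (3061/507, -992/507)

A = (3061/507, -992/507)
B = (407/169, 3424/507)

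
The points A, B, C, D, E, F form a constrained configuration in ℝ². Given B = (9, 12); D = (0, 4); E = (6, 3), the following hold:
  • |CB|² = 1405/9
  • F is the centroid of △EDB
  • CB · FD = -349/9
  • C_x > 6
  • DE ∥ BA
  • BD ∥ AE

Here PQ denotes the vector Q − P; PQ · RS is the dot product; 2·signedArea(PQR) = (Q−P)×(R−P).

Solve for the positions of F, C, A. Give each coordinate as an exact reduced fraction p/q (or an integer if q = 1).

A = (15, 11)
C = (7, -1/3)
F = (5, 19/3)

1. F_x = 5  [F is the centroid of △EDB]
2. F_y = 19/3  [F is the centroid of △EDB]
   → F = (5, 19/3)
3. C_x = 7  [line 5·x + 7/3·y + -308/9 = 0 ∩ |CB|² = 1405/9]
4. C_y = -1/3  [line 5·x + 7/3·y + -308/9 = 0 ∩ |CB|² = 1405/9]
   → C = (7, -1/3)
5. A_x = 15  [BD ∥ AE ∩ DE ∥ BA]
6. A_y = 11  [BD ∥ AE ∩ DE ∥ BA]
   → A = (15, 11)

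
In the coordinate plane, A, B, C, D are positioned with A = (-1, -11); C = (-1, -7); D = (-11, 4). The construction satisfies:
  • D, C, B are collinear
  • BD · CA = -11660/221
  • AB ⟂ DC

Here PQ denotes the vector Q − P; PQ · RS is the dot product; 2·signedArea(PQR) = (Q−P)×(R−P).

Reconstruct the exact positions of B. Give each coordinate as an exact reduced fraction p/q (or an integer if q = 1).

1. B_x = 219/221  [D, C, B are collinear ∩ AB ⟂ DC]
2. B_y = -2031/221  [D, C, B are collinear ∩ AB ⟂ DC]
   → B = (219/221, -2031/221)

B = (219/221, -2031/221)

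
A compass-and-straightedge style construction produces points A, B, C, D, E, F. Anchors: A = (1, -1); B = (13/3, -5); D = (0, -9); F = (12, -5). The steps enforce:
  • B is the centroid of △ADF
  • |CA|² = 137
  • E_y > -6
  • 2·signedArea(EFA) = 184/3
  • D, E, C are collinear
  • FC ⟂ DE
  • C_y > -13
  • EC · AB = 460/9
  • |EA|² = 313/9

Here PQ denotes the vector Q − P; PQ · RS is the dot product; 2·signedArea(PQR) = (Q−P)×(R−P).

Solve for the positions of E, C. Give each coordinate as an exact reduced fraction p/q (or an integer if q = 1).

C = (180/61, -765/61)
E = (-10/3, -5)

1. E_x = -10/3  [line -4·x + -11·y + -205/3 = 0 ∩ |EA|² = 313/9]
2. E_y = -5  [line -4·x + -11·y + -205/3 = 0 ∩ |EA|² = 313/9]
   → E = (-10/3, -5)
3. C_x = 180/61  [D, E, C are collinear ∩ FC ⟂ DE]
4. C_y = -765/61  [D, E, C are collinear ∩ FC ⟂ DE]
   → C = (180/61, -765/61)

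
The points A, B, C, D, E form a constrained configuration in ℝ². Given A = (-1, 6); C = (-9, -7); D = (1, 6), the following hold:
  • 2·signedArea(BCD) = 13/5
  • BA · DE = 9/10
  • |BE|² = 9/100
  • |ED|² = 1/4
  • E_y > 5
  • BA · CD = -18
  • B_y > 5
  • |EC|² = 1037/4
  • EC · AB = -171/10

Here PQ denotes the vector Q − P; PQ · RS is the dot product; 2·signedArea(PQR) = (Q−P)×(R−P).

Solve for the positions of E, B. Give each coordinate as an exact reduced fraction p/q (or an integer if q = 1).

B = (4/5, 6)
E = (1/2, 6)

1. B_x = 4/5  [2·signedArea(BCD) = 13/5 ∩ BA · CD = -18]
2. B_y = 6  [2·signedArea(BCD) = 13/5 ∩ BA · CD = -18]
   → B = (4/5, 6)
3. E_x = 1/2  [EC · AB = -171/10]
4. E_y = 6  [|EC|² = 1037/4]
   → E = (1/2, 6)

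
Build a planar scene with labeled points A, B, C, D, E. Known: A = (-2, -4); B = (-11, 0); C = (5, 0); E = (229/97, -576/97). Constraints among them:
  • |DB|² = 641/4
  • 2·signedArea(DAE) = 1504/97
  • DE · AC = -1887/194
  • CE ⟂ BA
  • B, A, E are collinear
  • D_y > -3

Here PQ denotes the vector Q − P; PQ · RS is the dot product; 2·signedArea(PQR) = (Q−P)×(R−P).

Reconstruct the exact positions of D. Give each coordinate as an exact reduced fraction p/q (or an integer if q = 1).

1. D_x = 3/2  [DE · AC = -1887/194 ∩ 2·signedArea(DAE) = 1504/97]
2. D_y = -2  [DE · AC = -1887/194 ∩ 2·signedArea(DAE) = 1504/97]
   → D = (3/2, -2)

D = (3/2, -2)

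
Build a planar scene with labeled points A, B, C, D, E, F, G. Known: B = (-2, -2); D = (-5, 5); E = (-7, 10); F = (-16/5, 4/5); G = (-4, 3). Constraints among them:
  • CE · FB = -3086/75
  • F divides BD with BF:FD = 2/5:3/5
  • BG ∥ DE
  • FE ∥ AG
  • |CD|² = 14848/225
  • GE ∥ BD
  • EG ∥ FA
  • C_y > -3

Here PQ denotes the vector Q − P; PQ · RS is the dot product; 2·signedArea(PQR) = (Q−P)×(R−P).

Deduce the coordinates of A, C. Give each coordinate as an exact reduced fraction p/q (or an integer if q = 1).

A = (-1/5, -31/5)
C = (-9/5, -37/15)

1. A_x = -1/5  [FE ∥ AG ∩ EG ∥ FA]
2. A_y = -31/5  [FE ∥ AG ∩ EG ∥ FA]
   → A = (-1/5, -31/5)
3. C_x = -9/5  [line -6/5·x + 14/5·y + 356/75 = 0 ∩ |CD|² = 14848/225]
4. C_y = -37/15  [line -6/5·x + 14/5·y + 356/75 = 0 ∩ |CD|² = 14848/225]
   → C = (-9/5, -37/15)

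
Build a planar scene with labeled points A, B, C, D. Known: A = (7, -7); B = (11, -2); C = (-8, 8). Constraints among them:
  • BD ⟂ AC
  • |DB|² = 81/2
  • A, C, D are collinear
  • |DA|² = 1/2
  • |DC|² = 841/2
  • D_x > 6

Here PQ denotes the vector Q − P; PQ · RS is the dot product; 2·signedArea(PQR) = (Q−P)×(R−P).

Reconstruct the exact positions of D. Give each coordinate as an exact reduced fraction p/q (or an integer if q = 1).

1. D_x = 13/2  [A, C, D are collinear ∩ BD ⟂ AC]
2. D_y = -13/2  [A, C, D are collinear ∩ BD ⟂ AC]
   → D = (13/2, -13/2)

D = (13/2, -13/2)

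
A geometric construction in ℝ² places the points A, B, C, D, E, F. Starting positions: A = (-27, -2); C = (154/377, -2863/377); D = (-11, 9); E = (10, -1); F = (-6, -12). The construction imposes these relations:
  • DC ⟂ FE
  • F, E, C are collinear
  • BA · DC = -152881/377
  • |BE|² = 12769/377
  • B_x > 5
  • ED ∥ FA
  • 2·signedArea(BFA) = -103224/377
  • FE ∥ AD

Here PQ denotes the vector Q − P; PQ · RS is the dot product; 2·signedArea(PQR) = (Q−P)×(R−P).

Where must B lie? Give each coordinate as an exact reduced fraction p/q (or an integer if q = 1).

1. B_x = 1962/377  [2·signedArea(BFA) = -103224/377 ∩ BA · DC = -152881/377]
2. B_y = -1620/377  [2·signedArea(BFA) = -103224/377 ∩ BA · DC = -152881/377]
   → B = (1962/377, -1620/377)

B = (1962/377, -1620/377)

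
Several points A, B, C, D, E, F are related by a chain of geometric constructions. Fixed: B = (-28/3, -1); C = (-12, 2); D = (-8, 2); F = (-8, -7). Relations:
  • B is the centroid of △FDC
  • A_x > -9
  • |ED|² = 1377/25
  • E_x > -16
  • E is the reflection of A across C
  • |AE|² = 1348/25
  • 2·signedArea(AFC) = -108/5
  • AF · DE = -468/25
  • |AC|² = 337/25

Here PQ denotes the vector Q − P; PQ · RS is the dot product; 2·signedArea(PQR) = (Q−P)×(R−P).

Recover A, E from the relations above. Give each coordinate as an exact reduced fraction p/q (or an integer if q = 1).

1. A_x = -44/5  [line -9·x + -4·y + -392/5 = 0 ∩ |AC|² = 337/25]
2. A_y = 1/5  [line -9·x + -4·y + -392/5 = 0 ∩ |AC|² = 337/25]
   → A = (-44/5, 1/5)
3. E_x = -76/5  [E is the reflection of A across C]
4. E_y = 19/5  [E is the reflection of A across C]
   → E = (-76/5, 19/5)

A = (-44/5, 1/5)
E = (-76/5, 19/5)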